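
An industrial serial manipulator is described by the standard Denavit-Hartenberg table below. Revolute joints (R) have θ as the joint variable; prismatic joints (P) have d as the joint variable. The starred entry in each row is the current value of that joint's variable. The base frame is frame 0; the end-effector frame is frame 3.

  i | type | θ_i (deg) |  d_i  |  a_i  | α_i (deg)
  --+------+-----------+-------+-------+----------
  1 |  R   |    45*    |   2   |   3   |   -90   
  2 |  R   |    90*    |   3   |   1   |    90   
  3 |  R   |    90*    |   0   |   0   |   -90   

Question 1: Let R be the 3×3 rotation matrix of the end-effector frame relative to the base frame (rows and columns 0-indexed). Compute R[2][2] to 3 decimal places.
End-effector z-axis (col 2 of R) = (0.0000,0.0000,1.0000)
R[2][2] = 1.0000

1.000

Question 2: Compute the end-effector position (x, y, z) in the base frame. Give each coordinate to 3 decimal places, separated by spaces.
after link 1: o_1 = (2.1213, 2.1213, 2.0000)
after link 2: o_2 = (0.0000, 4.2426, 1.0000)
after link 3: o_3 = (0.0000, 4.2426, 1.0000)

0.000 4.243 1.000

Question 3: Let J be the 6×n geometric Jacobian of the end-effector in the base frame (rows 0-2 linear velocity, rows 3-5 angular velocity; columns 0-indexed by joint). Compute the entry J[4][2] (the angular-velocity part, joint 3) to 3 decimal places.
0.707

axis z_2 = (0.7071,0.7071,0.0000); lever o_n−o_2 = (0.0000,0.0000,0.0000)
cross product → J_v[:, 2] = (0.0000,0.0000,0.0000)
J_ω[:, 2] = z_2
entry J[4][2] = 0.7071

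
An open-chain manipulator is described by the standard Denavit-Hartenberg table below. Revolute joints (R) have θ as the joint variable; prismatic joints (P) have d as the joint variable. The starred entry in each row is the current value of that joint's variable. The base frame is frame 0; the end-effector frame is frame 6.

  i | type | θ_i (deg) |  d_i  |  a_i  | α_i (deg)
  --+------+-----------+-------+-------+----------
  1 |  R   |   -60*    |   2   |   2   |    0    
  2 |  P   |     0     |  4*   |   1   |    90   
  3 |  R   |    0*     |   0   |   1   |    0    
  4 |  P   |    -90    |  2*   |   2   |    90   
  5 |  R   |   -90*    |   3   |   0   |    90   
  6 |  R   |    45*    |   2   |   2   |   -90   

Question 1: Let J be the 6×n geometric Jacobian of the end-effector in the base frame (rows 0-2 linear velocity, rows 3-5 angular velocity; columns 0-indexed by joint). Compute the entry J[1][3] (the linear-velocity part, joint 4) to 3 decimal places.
prismatic axis z_3 = (-0.8660,-0.5000,0.0000)
J_v[:, 3] = z_3; J_ω[:, 3] = (0,0,0)
entry J[1][3] = -0.5000

-0.500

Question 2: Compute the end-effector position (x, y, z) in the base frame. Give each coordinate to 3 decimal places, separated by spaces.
-0.714 0.066 6.000

after link 1: o_1 = (1.0000, -1.7321, 2.0000)
after link 2: o_2 = (1.5000, -2.5981, 6.0000)
after link 3: o_3 = (2.0000, -3.4641, 6.0000)
after link 4: o_4 = (0.2679, -4.4641, 4.0000)
after link 5: o_5 = (-1.2321, -1.8660, 4.0000)
after link 6: o_6 = (-0.7144, 0.0658, 6.0000)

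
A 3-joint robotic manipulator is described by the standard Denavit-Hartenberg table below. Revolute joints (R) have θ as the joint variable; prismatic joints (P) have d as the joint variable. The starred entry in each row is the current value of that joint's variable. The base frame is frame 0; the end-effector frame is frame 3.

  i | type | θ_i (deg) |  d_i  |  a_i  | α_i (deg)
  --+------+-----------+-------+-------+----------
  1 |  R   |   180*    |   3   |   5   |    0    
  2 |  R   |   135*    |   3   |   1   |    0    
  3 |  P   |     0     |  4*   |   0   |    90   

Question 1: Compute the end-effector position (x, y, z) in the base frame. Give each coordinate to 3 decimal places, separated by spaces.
-4.293 -0.707 10.000

after link 1: o_1 = (-5.0000, 0.0000, 3.0000)
after link 2: o_2 = (-4.2929, -0.7071, 6.0000)
after link 3: o_3 = (-4.2929, -0.7071, 10.0000)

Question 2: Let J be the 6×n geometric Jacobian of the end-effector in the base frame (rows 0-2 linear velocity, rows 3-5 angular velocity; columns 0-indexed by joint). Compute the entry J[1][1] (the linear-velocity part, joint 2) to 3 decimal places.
0.707

axis z_1 = (0.0000,0.0000,1.0000); lever o_n−o_1 = (0.7071,-0.7071,7.0000)
cross product → J_v[:, 1] = (0.7071,0.7071,-0.0000)
J_ω[:, 1] = z_1
entry J[1][1] = 0.7071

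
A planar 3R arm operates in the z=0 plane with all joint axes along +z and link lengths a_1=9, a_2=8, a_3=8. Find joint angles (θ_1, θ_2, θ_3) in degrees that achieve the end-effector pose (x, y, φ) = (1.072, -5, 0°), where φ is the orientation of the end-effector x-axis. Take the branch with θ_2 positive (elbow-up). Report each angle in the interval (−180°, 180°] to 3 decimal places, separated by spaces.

wrist centre = target − a_3·(cos φ, sin φ) = (-6.9280, -5.0000)
cos θ_2 = (72.9972−9²−8²)/(2·9·8) = -0.5000; θ_2 = 120.0013° (elbow-up)
β = atan2(-5.0000,-6.9280) = -144.1817°; ψ = atan2(6.9281,4.9998) = 54.1830°
θ_1 = β − ψ = -198.3646°
θ_3 = φ − θ_1 − θ_2 = 78.3634° (wrapped to (-180°,180°])

161.635 120.001 78.363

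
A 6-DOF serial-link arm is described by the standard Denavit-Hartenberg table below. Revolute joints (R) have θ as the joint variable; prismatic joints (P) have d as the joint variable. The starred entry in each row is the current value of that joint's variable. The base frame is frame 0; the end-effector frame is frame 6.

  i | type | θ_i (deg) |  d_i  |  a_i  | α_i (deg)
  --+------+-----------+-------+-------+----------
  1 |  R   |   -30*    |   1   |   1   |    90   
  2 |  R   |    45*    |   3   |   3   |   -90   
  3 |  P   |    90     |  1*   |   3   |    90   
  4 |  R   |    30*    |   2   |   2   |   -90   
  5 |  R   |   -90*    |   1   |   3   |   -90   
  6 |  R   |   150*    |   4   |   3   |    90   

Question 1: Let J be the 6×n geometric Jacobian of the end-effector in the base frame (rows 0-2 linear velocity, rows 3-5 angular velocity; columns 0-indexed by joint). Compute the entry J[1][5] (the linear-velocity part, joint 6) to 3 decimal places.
0.201

axis z_5 = (0.1268,0.9268,0.3536); lever o_n−o_5 = (0.0868,4.8159,-1.3415)
cross product → J_v[:, 5] = (-2.9459,0.2008,0.5303)
J_ω[:, 5] = z_5
entry J[1][5] = 0.2008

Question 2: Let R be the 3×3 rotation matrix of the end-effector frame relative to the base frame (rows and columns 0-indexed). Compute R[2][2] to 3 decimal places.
-0.177

End-effector z-axis (col 2 of R) = (0.9820,-0.0669,-0.1768)
R[2][2] = -0.1768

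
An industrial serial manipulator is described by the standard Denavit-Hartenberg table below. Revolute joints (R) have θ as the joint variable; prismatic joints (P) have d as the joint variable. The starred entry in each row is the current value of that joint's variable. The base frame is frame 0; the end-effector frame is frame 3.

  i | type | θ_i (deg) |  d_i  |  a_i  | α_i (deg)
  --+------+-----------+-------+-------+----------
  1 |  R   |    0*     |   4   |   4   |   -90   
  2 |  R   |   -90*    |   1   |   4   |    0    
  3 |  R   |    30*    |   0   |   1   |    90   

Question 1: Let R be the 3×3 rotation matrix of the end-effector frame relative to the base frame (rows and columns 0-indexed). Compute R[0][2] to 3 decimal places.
-0.866

End-effector z-axis (col 2 of R) = (-0.8660,0.0000,0.5000)
R[0][2] = -0.8660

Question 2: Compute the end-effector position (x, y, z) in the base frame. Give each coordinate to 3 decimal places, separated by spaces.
4.500 1.000 8.866

after link 1: o_1 = (4.0000, 0.0000, 4.0000)
after link 2: o_2 = (4.0000, 1.0000, 8.0000)
after link 3: o_3 = (4.5000, 1.0000, 8.8660)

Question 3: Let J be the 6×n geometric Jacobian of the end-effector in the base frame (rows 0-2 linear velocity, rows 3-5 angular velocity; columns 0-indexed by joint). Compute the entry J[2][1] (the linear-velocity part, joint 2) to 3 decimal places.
-0.500

axis z_1 = (0.0000,1.0000,0.0000); lever o_n−o_1 = (0.5000,1.0000,4.8660)
cross product → J_v[:, 1] = (4.8660,0.0000,-0.5000)
J_ω[:, 1] = z_1
entry J[2][1] = -0.5000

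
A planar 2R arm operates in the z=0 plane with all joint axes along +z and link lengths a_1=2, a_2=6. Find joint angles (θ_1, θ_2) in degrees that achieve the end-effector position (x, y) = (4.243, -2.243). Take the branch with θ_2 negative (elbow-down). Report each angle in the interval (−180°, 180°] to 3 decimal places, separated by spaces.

cos θ_2 = (23.0341−2²−6²)/(2·2·6) = -0.7069; θ_2 = -134.9843° (elbow-down)
β = atan2(-2.2430,4.2430) = -27.8625°; ψ = atan2(-4.2438,-2.2415) = -117.8419°
θ_1 = β − ψ = 89.9794°

89.979 -134.984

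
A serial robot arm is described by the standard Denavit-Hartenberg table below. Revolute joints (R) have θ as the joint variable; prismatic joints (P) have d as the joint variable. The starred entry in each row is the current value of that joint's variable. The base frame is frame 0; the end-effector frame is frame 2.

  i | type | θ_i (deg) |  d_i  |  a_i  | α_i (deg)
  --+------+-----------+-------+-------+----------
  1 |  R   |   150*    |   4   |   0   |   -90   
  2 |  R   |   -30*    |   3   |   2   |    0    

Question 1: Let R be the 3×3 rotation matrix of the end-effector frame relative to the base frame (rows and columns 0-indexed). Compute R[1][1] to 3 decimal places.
0.250

End-effector y-axis (col 1 of R) = (-0.4330,0.2500,-0.8660)
R[1][1] = 0.2500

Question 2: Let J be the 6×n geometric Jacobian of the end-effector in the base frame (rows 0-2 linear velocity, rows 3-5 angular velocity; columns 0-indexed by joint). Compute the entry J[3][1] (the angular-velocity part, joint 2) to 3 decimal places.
-0.500

axis z_1 = (-0.5000,-0.8660,0.0000); lever o_n−o_1 = (-3.0000,-1.7321,1.0000)
cross product → J_v[:, 1] = (-0.8660,0.5000,-1.7321)
J_ω[:, 1] = z_1
entry J[3][1] = -0.5000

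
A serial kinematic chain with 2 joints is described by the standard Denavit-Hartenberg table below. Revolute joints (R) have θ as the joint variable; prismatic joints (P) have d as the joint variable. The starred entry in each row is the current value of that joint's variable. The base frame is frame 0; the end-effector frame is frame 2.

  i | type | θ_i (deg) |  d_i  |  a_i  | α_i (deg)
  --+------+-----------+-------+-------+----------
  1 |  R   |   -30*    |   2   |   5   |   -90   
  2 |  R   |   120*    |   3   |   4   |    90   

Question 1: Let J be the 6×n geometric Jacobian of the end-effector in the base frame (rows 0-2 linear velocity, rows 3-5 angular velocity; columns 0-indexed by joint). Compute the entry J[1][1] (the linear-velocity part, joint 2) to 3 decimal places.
axis z_1 = (0.5000,0.8660,0.0000); lever o_n−o_1 = (-0.2321,3.5981,-3.4641)
cross product → J_v[:, 1] = (-3.0000,1.7321,2.0000)
J_ω[:, 1] = z_1
entry J[1][1] = 1.7321

1.732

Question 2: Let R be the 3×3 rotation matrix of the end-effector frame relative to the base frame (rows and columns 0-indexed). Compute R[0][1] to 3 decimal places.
End-effector y-axis (col 1 of R) = (0.5000,0.8660,0.0000)
R[0][1] = 0.5000

0.500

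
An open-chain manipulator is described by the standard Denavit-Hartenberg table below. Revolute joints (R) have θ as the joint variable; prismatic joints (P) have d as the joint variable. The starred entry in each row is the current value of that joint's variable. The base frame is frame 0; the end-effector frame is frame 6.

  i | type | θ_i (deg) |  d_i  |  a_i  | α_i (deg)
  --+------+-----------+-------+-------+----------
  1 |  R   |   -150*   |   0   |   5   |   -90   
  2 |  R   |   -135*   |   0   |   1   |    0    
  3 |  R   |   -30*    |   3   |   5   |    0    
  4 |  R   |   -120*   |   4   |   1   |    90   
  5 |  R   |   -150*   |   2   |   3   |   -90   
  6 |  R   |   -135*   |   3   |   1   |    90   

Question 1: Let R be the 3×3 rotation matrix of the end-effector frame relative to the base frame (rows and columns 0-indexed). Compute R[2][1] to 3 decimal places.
-0.483

End-effector y-axis (col 1 of R) = (-0.5451,0.6853,-0.4830)
R[2][1] = -0.4830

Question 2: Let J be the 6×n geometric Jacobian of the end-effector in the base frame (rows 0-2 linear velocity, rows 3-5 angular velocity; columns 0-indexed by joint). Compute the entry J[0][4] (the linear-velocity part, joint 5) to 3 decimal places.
-1.082

axis z_4 = (-0.8365,-0.4830,0.2588); lever o_n−o_4 = (-4.0279,1.9983,1.1698)
cross product → J_v[:, 4] = (-1.0822,-0.0639,-3.6169)
J_ω[:, 4] = z_4
entry J[0][4] = -1.0822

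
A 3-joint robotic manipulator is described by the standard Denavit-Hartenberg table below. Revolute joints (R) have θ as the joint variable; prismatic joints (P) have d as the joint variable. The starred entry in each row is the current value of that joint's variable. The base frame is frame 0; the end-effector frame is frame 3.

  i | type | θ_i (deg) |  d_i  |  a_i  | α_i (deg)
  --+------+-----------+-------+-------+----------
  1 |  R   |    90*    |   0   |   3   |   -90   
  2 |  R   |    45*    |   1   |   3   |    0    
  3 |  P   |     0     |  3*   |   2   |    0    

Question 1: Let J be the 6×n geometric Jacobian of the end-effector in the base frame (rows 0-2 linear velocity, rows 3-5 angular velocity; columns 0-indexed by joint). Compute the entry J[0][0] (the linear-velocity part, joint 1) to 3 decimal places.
axis z_0 = ẑ; lever o_n−o_0 = (-4.0000,6.5355,-3.5355)
cross product → J_v[:, 0] = (-6.5355,-4.0000,0.0000)
J_ω[:, 0] = z_0
entry J[0][0] = -6.5355

-6.536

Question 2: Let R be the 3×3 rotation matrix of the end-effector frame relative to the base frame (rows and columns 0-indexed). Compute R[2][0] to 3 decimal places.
-0.707

End-effector x-axis (col 0 of R) = (0.0000,0.7071,-0.7071)
R[2][0] = -0.7071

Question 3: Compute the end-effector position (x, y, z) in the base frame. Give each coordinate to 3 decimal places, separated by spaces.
-4.000 6.536 -3.536

after link 1: o_1 = (0.0000, 3.0000, 0.0000)
after link 2: o_2 = (-1.0000, 5.1213, -2.1213)
after link 3: o_3 = (-4.0000, 6.5355, -3.5355)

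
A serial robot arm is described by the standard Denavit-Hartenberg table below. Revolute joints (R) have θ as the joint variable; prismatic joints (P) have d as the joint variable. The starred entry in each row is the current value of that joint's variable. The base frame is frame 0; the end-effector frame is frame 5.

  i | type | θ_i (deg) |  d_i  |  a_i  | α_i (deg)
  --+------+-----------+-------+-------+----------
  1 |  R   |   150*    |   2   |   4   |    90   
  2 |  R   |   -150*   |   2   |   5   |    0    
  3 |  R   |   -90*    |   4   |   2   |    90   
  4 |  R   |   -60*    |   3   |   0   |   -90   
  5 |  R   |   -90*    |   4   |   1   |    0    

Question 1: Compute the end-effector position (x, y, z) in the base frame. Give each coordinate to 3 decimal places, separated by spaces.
after link 1: o_1 = (-3.4641, 2.0000, 2.0000)
after link 2: o_2 = (1.2859, 1.5670, -0.5000)
after link 3: o_3 = (4.1519, 4.5311, 1.2321)
after link 4: o_4 = (1.9019, 5.8301, 2.7321)
after link 5: o_5 = (3.6519, 7.1292, 6.2321)

3.652 7.129 6.232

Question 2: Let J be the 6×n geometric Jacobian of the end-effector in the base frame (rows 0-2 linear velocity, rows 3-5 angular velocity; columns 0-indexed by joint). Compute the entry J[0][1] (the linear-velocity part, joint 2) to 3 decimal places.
axis z_1 = (0.5000,0.8660,0.0000); lever o_n−o_1 = (7.1160,5.1292,4.2321)
cross product → J_v[:, 1] = (3.6651,-2.1160,-3.5981)
J_ω[:, 1] = z_1
entry J[0][1] = 3.6651

3.665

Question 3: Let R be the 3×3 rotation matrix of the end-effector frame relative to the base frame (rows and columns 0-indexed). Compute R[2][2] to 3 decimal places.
End-effector z-axis (col 2 of R) = (0.6250,0.2165,0.7500)
R[2][2] = 0.7500

0.750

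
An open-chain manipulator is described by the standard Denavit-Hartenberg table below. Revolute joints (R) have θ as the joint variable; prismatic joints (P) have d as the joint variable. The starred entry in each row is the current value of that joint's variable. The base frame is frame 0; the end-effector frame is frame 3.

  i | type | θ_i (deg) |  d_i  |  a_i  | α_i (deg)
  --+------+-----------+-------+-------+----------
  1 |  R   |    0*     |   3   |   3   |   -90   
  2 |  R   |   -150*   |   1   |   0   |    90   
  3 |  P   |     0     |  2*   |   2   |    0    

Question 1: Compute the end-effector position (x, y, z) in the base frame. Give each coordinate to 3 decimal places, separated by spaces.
after link 1: o_1 = (3.0000, 0.0000, 3.0000)
after link 2: o_2 = (3.0000, 1.0000, 3.0000)
after link 3: o_3 = (0.2679, 1.0000, 2.2679)

0.268 1.000 2.268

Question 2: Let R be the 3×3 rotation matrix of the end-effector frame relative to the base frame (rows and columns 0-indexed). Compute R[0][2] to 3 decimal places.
-0.500

End-effector z-axis (col 2 of R) = (-0.5000,0.0000,-0.8660)
R[0][2] = -0.5000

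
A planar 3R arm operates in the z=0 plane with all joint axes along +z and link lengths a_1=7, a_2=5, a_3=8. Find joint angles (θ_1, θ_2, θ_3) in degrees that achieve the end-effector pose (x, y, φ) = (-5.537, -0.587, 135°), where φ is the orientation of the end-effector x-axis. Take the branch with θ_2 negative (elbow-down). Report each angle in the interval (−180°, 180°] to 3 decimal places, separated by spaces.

-45.002 -120.000 -59.998

wrist centre = target − a_3·(cos φ, sin φ) = (0.1199, -6.2439)
cos θ_2 = (39.0001−7²−5²)/(2·7·5) = -0.5000; θ_2 = -119.9999° (elbow-down)
β = atan2(-6.2439,0.1199) = -88.9003°; ψ = atan2(-4.3301,4.5000) = -43.8979°
θ_1 = β − ψ = -45.0024°
θ_3 = φ − θ_1 − θ_2 = -59.9976° (wrapped to (-180°,180°])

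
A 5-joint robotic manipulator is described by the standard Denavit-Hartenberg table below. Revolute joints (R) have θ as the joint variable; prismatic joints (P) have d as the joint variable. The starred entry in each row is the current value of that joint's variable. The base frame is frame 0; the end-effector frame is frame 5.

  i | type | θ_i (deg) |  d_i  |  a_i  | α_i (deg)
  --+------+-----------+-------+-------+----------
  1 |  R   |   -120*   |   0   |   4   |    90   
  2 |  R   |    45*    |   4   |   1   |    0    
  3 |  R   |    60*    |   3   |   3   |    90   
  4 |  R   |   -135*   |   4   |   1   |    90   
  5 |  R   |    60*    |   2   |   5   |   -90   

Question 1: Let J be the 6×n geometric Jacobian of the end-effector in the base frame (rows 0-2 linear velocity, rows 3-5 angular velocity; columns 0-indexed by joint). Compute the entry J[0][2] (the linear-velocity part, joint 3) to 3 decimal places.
0.649

axis z_2 = (-0.8660,0.5000,0.0000); lever o_n−o_2 = (-5.8177,-6.1979,1.2972)
cross product → J_v[:, 2] = (0.6486,1.1234,8.2764)
J_ω[:, 2] = z_2
entry J[0][2] = 0.6486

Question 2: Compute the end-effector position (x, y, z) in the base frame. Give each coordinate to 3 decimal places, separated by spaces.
after link 1: o_1 = (-2.0000, -3.4641, 0.0000)
after link 2: o_2 = (-5.8177, -2.0765, 0.7071)
after link 3: o_3 = (-8.0275, 0.0960, 3.6049)
after link 4: o_4 = (-9.4385, -3.7622, 3.9571)
after link 5: o_5 = (-11.6354, -8.2744, 2.0043)

-11.635 -8.274 2.004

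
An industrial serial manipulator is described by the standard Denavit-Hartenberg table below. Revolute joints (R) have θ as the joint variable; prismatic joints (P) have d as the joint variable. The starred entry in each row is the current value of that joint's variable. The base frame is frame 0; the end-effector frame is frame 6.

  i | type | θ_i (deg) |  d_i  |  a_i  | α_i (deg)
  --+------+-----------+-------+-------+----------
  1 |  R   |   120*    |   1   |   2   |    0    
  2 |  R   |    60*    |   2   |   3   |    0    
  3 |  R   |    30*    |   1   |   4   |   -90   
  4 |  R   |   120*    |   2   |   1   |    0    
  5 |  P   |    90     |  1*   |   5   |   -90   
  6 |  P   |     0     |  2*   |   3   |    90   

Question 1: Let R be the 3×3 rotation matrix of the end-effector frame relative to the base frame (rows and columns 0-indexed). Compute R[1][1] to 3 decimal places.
-0.250

End-effector y-axis (col 1 of R) = (-0.4330,-0.2500,0.8660)
R[1][1] = -0.2500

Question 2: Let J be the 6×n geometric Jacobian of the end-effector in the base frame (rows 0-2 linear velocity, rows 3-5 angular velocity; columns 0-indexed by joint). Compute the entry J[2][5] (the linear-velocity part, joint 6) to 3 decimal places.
prismatic axis z_5 = (-0.4330,-0.2500,0.8660)
J_v[:, 5] = z_5; J_ω[:, 5] = (0,0,0)
entry J[2][5] = 0.8660

0.866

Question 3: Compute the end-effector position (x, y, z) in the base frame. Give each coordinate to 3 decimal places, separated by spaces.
after link 1: o_1 = (-1.0000, 1.7321, 1.0000)
after link 2: o_2 = (-4.0000, 1.7321, 3.0000)
after link 3: o_3 = (-7.4641, -0.2679, 4.0000)
after link 4: o_4 = (-6.0311, -1.7500, 3.1340)
after link 5: o_5 = (-1.7811, -0.4510, 5.6340)
after link 6: o_6 = (-0.3971, 0.3481, 8.8660)

-0.397 0.348 8.866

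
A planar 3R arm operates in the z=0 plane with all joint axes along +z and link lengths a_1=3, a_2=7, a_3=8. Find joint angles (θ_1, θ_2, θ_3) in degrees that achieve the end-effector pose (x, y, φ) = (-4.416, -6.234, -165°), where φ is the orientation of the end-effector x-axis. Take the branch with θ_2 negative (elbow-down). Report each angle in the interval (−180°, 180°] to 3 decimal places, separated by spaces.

wrist centre = target − a_3·(cos φ, sin φ) = (3.3114, -4.1634)
cos θ_2 = (28.2997−3²−7²)/(2·3·7) = -0.7071; θ_2 = -135.0035° (elbow-down)
β = atan2(-4.1634,3.3114) = -51.5029°; ψ = atan2(-4.9494,-1.9500) = -111.5041°
θ_1 = β − ψ = 60.0012°
θ_3 = φ − θ_1 − θ_2 = -89.9977° (wrapped to (-180°,180°])

60.001 -135.003 -89.998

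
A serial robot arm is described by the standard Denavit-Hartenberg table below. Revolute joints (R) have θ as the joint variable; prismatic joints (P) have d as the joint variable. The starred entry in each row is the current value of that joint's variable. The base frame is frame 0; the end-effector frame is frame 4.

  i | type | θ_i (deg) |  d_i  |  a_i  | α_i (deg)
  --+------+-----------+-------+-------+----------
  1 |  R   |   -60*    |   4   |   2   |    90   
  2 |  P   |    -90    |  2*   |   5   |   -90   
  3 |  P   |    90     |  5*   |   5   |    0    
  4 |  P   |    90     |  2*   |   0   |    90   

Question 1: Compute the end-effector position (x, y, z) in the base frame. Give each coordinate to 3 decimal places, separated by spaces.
after link 1: o_1 = (1.0000, -1.7321, 4.0000)
after link 2: o_2 = (-0.7321, -2.7321, -1.0000)
after link 3: o_3 = (6.0981, -4.5622, -1.0000)
after link 4: o_4 = (7.0981, -6.2942, -1.0000)

7.098 -6.294 -1.000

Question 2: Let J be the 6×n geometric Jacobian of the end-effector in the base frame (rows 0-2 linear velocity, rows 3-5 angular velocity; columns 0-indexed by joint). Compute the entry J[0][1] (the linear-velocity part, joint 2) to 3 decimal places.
-0.866

prismatic axis z_1 = (-0.8660,-0.5000,0.0000)
J_v[:, 1] = z_1; J_ω[:, 1] = (0,0,0)
entry J[0][1] = -0.8660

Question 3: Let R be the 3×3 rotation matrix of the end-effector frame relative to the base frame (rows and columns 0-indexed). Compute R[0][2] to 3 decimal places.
End-effector z-axis (col 2 of R) = (0.8660,0.5000,-0.0000)
R[0][2] = 0.8660

0.866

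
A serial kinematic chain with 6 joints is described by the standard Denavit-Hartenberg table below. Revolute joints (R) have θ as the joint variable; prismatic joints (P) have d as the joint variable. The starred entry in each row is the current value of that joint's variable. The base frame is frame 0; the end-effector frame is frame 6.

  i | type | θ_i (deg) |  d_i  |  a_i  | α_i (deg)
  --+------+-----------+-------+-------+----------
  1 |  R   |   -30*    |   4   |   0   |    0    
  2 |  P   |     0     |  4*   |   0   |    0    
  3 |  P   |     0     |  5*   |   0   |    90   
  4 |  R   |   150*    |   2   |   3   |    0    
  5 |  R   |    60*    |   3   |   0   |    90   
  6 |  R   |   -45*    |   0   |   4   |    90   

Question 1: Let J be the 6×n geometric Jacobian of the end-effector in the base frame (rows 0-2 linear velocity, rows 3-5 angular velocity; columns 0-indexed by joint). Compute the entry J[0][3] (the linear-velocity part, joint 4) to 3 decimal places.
axis z_3 = (-0.5000,-0.8660,0.0000); lever o_n−o_3 = (-5.4571,0.6431,0.0858)
cross product → J_v[:, 3] = (-0.0743,0.0429,-5.0476)
J_ω[:, 3] = z_3
entry J[0][3] = -0.0743

-0.074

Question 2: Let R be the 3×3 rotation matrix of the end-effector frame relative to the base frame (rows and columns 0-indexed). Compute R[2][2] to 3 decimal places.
0.354

End-effector z-axis (col 2 of R) = (0.8839,0.3062,0.3536)
R[2][2] = 0.3536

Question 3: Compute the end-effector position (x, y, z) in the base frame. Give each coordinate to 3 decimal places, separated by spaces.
-5.457 0.643 13.086

after link 1: o_1 = (0.0000, 0.0000, 4.0000)
after link 2: o_2 = (0.0000, 0.0000, 8.0000)
after link 3: o_3 = (0.0000, 0.0000, 13.0000)
after link 4: o_4 = (-3.2500, -0.4330, 14.5000)
after link 5: o_5 = (-4.7500, -3.0311, 14.5000)
after link 6: o_6 = (-5.4571, 0.6431, 13.0858)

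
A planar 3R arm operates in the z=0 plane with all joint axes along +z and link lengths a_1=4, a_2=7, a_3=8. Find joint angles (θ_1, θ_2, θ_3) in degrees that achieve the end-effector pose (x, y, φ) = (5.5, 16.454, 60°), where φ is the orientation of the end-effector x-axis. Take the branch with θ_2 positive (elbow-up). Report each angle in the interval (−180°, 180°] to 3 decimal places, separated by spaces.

42.096 60.011 -42.107

wrist centre = target − a_3·(cos φ, sin φ) = (1.5000, 9.5258)
cos θ_2 = (92.9908−4²−7²)/(2·4·7) = 0.4998; θ_2 = 60.0109° (elbow-up)
β = atan2(9.5258,1.5000) = 81.0513°; ψ = atan2(6.0628,7.4989) = 38.9556°
θ_1 = β − ψ = 42.0956°
θ_3 = φ − θ_1 − θ_2 = -42.1065° (wrapped to (-180°,180°])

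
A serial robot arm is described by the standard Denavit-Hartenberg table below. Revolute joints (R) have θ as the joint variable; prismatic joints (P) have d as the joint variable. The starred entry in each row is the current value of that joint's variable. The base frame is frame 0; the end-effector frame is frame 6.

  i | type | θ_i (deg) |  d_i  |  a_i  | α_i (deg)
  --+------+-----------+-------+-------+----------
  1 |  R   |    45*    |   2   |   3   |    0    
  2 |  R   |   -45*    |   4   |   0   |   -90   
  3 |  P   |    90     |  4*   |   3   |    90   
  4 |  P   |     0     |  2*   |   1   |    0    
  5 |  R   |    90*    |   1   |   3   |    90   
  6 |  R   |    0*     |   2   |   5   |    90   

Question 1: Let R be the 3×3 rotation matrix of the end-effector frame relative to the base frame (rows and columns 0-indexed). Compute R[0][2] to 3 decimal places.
-1.000

End-effector z-axis (col 2 of R) = (-1.0000,-0.0000,-0.0000)
R[0][2] = -1.0000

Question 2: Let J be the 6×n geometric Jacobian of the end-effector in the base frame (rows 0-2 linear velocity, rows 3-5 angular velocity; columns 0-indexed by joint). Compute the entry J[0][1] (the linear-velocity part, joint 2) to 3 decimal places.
axis z_1 = (0.0000,0.0000,1.0000); lever o_n−o_1 = (3.0000,12.0000,-2.0000)
cross product → J_v[:, 1] = (-12.0000,3.0000,0.0000)
J_ω[:, 1] = z_1
entry J[0][1] = -12.0000

-12.000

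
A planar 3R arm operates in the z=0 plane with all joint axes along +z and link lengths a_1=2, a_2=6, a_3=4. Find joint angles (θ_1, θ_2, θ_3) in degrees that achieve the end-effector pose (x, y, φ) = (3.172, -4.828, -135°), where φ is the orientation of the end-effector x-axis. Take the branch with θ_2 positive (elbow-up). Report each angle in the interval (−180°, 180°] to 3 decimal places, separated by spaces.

-89.988 89.992 -135.004

wrist centre = target − a_3·(cos φ, sin φ) = (6.0004, -1.9996)
cos θ_2 = (40.0034−2²−6²)/(2·2·6) = 0.0001; θ_2 = 89.9918° (elbow-up)
β = atan2(-1.9996,6.0004) = -18.4301°; ψ = atan2(6.0000,2.0009) = 71.5577°
θ_1 = β − ψ = -89.9878°
θ_3 = φ − θ_1 − θ_2 = -135.0041° (wrapped to (-180°,180°])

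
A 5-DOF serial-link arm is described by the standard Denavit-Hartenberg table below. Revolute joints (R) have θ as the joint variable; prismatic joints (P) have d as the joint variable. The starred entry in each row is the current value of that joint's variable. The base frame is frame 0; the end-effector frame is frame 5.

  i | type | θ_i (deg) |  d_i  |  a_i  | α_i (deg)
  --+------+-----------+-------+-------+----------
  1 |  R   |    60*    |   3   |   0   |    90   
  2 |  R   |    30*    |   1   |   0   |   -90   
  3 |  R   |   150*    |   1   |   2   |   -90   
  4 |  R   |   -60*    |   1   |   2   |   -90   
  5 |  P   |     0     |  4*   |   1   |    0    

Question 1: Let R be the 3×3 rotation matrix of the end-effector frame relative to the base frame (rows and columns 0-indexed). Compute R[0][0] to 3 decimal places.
-0.621

End-effector x-axis (col 0 of R) = (-0.6205,-0.5748,0.5335)
R[0][0] = -0.6205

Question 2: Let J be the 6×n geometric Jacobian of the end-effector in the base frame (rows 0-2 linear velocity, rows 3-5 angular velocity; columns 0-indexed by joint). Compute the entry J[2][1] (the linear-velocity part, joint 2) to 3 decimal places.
axis z_1 = (0.8660,-0.5000,0.0000); lever o_n−o_1 = (-4.6271,-4.7823,-1.8816)
cross product → J_v[:, 1] = (0.9408,1.6295,-6.4551)
J_ω[:, 1] = z_1
entry J[2][1] = -6.4551

-6.455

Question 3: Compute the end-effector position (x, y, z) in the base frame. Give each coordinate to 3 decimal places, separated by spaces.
-4.627 -4.782 1.118

after link 1: o_1 = (0.0000, 0.0000, 3.0000)
after link 2: o_2 = (0.8660, -0.5000, 3.0000)
after link 3: o_3 = (-1.0000, -1.7321, 3.0000)
after link 4: o_4 = (-1.7075, -3.6896, 3.8170)
after link 5: o_5 = (-4.6271, -4.7823, 1.1184)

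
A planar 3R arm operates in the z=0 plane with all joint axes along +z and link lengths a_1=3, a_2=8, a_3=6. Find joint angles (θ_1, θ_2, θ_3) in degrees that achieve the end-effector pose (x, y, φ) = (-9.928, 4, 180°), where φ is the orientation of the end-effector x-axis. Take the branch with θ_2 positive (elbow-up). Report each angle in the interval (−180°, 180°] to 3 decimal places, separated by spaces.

-0.007 150.004 30.003

wrist centre = target − a_3·(cos φ, sin φ) = (-3.9280, 4.0000)
cos θ_2 = (31.4292−3²−8²)/(2·3·8) = -0.8661; θ_2 = 150.0038° (elbow-up)
β = atan2(4.0000,-3.9280) = 134.4797°; ψ = atan2(3.9995,-3.9285) = 134.4864°
θ_1 = β − ψ = -0.0067°
θ_3 = φ − θ_1 − θ_2 = 30.0029° (wrapped to (-180°,180°])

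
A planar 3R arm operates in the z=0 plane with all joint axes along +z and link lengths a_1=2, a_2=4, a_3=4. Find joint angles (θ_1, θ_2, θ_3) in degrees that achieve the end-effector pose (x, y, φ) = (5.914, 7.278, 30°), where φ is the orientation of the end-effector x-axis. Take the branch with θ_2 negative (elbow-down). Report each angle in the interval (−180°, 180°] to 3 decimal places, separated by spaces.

wrist centre = target − a_3·(cos φ, sin φ) = (2.4499, 5.2780)
cos θ_2 = (33.8593−2²−4²)/(2·2·4) = 0.8662; θ_2 = -29.9794° (elbow-down)
β = atan2(5.2780,2.4499) = 65.1006°; ψ = atan2(-1.9988,5.4648) = -20.0899°
θ_1 = β − ψ = 85.1905°
θ_3 = φ − θ_1 − θ_2 = -25.2112° (wrapped to (-180°,180°])

85.191 -29.979 -25.211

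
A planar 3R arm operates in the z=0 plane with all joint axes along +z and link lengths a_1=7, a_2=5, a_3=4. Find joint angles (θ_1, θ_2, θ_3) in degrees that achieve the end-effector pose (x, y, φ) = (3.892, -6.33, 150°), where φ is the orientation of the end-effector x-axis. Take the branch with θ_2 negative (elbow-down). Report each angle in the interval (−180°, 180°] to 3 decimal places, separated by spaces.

wrist centre = target − a_3·(cos φ, sin φ) = (7.3561, -8.3300)
cos θ_2 = (123.5011−7²−5²)/(2·7·5) = 0.7072; θ_2 = -44.9958° (elbow-down)
β = atan2(-8.3300,7.3561) = -48.5527°; ψ = atan2(-3.5353,10.5358) = -18.5491°
θ_1 = β − ψ = -30.0036°
θ_3 = φ − θ_1 − θ_2 = -135.0006° (wrapped to (-180°,180°])

-30.004 -44.996 -135.001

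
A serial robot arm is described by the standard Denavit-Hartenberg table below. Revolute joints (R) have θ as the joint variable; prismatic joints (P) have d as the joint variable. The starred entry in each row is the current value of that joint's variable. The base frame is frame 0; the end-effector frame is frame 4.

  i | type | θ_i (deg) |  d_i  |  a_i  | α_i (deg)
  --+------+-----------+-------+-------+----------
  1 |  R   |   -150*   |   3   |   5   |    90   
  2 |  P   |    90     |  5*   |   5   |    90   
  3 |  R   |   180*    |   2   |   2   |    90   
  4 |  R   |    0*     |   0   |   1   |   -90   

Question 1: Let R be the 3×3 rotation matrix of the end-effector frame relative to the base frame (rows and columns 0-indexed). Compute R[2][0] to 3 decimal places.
End-effector x-axis (col 0 of R) = (-0.0000,0.0000,-1.0000)
R[2][0] = -1.0000

-1.000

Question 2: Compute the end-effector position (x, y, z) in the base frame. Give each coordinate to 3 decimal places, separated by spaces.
-8.562 0.830 5.000

after link 1: o_1 = (-4.3301, -2.5000, 3.0000)
after link 2: o_2 = (-6.8301, 1.8301, 8.0000)
after link 3: o_3 = (-8.5622, 0.8301, 6.0000)
after link 4: o_4 = (-8.5622, 0.8301, 5.0000)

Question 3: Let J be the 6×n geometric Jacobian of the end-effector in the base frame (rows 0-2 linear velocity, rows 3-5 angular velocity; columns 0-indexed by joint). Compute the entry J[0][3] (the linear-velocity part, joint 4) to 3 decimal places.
-0.866

axis z_3 = (-0.5000,0.8660,0.0000); lever o_n−o_3 = (0.0000,0.0000,-1.0000)
cross product → J_v[:, 3] = (-0.8660,-0.5000,-0.0000)
J_ω[:, 3] = z_3
entry J[0][3] = -0.8660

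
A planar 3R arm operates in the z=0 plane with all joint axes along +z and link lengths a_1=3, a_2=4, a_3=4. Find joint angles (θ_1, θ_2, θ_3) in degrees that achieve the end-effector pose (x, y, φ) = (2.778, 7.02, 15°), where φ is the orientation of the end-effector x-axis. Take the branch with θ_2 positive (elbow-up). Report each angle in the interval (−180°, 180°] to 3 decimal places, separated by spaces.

wrist centre = target − a_3·(cos φ, sin φ) = (-1.0857, 5.9847)
cos θ_2 = (36.9957−3²−4²)/(2·3·4) = 0.4998; θ_2 = 60.0119° (elbow-up)
β = atan2(5.9847,-1.0857) = 100.2823°; ψ = atan2(3.4645,4.9993) = 34.7221°
θ_1 = β − ψ = 65.5602°
θ_3 = φ − θ_1 − θ_2 = -110.5722° (wrapped to (-180°,180°])

65.560 60.012 -110.572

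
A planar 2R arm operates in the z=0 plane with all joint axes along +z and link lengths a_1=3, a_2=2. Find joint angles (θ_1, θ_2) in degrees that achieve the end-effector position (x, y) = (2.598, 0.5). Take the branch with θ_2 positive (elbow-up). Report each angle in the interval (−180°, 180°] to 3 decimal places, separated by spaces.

cos θ_2 = (6.9996−3²−2²)/(2·3·2) = -0.5000; θ_2 = 120.0022° (elbow-up)
β = atan2(0.5000,2.5980) = 10.8937°; ψ = atan2(1.7320,1.9999) = 40.8937°
θ_1 = β − ψ = -30.0000°

-30.000 120.002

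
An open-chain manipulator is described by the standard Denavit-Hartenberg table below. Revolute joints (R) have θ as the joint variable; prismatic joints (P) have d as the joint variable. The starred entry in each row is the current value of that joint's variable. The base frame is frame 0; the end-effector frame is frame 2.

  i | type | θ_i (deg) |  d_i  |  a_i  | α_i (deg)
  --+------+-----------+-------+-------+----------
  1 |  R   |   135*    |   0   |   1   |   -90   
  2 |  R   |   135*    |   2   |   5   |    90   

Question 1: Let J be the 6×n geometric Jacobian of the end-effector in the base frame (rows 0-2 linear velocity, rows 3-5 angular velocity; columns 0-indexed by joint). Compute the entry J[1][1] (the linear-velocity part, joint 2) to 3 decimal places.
-2.500

axis z_1 = (-0.7071,-0.7071,0.0000); lever o_n−o_1 = (1.0858,-3.9142,-3.5355)
cross product → J_v[:, 1] = (2.5000,-2.5000,3.5355)
J_ω[:, 1] = z_1
entry J[1][1] = -2.5000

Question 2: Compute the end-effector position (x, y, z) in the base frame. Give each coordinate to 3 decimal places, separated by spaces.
after link 1: o_1 = (-0.7071, 0.7071, 0.0000)
after link 2: o_2 = (0.3787, -3.2071, -3.5355)

0.379 -3.207 -3.536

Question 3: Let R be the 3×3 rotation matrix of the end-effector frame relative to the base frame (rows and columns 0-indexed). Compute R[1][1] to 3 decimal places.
End-effector y-axis (col 1 of R) = (-0.7071,-0.7071,0.0000)
R[1][1] = -0.7071

-0.707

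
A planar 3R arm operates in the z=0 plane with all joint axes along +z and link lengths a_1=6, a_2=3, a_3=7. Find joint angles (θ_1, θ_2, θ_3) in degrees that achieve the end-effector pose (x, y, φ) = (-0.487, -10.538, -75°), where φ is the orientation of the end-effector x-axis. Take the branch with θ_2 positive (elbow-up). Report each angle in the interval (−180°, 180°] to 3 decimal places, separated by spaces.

wrist centre = target − a_3·(cos φ, sin φ) = (-2.2987, -3.7765)
cos θ_2 = (19.5463−6²−3²)/(2·6·3) = -0.7070; θ_2 = 134.9952° (elbow-up)
β = atan2(-3.7765,-2.2987) = -121.3285°; ψ = atan2(2.1215,3.8789) = 28.6760°
θ_1 = β − ψ = -150.0045°
θ_3 = φ − θ_1 − θ_2 = -59.9908° (wrapped to (-180°,180°])

-150.004 134.995 -59.991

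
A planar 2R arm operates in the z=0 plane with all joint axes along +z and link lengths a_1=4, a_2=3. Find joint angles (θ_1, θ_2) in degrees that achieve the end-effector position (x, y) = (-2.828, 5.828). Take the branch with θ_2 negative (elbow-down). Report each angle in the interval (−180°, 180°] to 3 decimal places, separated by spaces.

cos θ_2 = (41.9632−4²−3²)/(2·4·3) = 0.7068; θ_2 = -45.0250° (elbow-down)
β = atan2(5.8280,-2.8280) = 115.8847°; ψ = atan2(-2.1222,6.1204) = -19.1240°
θ_1 = β − ψ = 135.0086°

135.009 -45.025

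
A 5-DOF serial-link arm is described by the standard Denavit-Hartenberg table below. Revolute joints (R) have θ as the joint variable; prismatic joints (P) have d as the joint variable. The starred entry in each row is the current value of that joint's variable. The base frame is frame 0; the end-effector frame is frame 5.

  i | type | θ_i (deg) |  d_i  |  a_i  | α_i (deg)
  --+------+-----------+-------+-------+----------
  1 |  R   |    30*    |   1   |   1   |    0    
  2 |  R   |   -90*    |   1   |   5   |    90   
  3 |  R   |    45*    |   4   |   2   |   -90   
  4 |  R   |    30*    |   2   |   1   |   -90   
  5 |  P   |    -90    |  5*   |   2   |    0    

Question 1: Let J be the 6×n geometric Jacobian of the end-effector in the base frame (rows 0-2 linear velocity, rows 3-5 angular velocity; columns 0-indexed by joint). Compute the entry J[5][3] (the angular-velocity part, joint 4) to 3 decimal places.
axis z_3 = (-0.3536,0.6124,0.7071); lever o_n−o_3 = (2.1911,5.8652,1.6730)
cross product → J_v[:, 3] = (-3.1228,2.1408,-3.4154)
J_ω[:, 3] = z_3
entry J[5][3] = 0.7071

0.707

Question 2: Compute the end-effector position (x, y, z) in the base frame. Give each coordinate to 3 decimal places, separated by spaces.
2.800 -1.190 5.087

after link 1: o_1 = (0.8660, 0.5000, 1.0000)
after link 2: o_2 = (3.3660, -3.8301, 2.0000)
after link 3: o_3 = (0.6090, -7.0549, 3.4142)
after link 4: o_4 = (0.6411, -6.1105, 5.4408)
after link 5: o_5 = (2.8001, -1.1897, 5.0872)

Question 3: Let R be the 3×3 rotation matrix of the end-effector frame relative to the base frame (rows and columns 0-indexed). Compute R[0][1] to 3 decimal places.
0.739

End-effector y-axis (col 1 of R) = (0.7392,-0.2803,0.6124)
R[0][1] = 0.7392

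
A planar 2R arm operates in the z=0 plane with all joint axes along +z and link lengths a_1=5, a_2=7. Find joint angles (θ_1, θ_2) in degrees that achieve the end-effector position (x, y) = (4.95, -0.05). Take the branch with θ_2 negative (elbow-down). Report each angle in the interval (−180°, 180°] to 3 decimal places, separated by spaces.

88.837 -134.997

cos θ_2 = (24.5050−5²−7²)/(2·5·7) = -0.7071; θ_2 = -134.9971° (elbow-down)
β = atan2(-0.0500,4.9500) = -0.5787°; ψ = atan2(-4.9500,0.0505) = -89.4155°
θ_1 = β − ψ = 88.8368°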